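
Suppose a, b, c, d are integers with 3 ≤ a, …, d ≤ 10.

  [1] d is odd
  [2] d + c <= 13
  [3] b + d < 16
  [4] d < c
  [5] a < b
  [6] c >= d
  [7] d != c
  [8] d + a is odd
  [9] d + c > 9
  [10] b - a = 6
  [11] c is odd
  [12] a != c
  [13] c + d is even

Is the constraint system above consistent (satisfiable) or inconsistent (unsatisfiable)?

Take a = 4, b = 10, c = 7, d = 3. Then constraint 2: d + c = 10; constraint 3: b + d = 13, and every other listed constraint is also met.

Satisfiable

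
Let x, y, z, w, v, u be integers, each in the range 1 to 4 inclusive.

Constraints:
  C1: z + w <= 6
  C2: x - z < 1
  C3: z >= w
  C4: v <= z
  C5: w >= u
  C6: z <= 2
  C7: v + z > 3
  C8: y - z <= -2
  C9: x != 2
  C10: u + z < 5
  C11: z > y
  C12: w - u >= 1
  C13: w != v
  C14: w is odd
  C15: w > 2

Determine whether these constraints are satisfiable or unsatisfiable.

Unsatisfiable

From constraint 15: w ≥ 3. From constraints 3 and 6: w ≤ z and z ≤ 2, so w ≤ 2. But 2 < 3, so no value of w works.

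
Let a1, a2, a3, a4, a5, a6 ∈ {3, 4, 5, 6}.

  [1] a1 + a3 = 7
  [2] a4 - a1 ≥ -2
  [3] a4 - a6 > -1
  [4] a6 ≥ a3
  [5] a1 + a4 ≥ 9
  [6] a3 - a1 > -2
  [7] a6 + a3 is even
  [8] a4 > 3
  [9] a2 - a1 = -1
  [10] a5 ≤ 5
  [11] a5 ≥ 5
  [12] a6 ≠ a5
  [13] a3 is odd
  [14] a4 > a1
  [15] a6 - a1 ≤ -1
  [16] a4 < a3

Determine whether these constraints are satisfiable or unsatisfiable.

Constraints 4, 14, 15, and 16 give a3 ≤ a6, a6 < a1, a1 < a4, a4 < a3. Chaining: a3 ≤ a6 < a1 < a4 < a3, which forces a3 < a3 — impossible.

Unsatisfiable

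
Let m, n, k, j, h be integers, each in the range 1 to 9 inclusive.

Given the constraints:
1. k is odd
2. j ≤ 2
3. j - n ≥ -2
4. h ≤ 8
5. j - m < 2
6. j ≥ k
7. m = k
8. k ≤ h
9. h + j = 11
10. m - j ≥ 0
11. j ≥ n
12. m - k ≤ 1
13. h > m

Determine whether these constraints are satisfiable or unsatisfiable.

Unsatisfiable

From constraint 4: h ≤ 8. From constraint 2: j ≤ 2. Hence h + j ≤ 10. But constraint 9 requires h + j = 11, and 11 > 10. Contradiction.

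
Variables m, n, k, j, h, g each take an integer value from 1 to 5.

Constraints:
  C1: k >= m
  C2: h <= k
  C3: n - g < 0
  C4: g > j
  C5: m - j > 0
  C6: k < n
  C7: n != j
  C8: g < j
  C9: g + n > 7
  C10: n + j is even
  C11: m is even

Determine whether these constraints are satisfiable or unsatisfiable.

Unsatisfiable

Constraints 1, 3, 5, 6, and 8 give m ≤ k, k < n, n < g, g < j, j < m. Chaining: m ≤ k < n < g < j < m, which forces m < m — impossible.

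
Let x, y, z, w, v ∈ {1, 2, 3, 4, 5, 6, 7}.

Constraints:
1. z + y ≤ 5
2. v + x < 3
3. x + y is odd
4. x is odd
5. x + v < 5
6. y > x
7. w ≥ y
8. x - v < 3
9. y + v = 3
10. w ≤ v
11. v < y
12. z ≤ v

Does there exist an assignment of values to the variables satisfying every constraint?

Unsatisfiable

Constraints 7, 10, and 11 give y ≤ w, w ≤ v, v < y. Chaining: y ≤ w ≤ v < y, which forces y < y — impossible.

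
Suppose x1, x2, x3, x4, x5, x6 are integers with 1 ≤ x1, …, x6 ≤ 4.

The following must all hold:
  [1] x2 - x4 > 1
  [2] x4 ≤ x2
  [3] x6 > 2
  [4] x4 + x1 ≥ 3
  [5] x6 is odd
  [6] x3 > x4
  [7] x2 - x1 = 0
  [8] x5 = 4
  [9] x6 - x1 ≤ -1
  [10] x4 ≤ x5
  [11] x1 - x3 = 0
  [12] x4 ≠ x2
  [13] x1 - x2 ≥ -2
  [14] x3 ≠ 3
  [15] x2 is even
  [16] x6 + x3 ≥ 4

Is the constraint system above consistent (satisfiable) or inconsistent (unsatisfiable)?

The assignment x1 = 4, x2 = 4, x3 = 4, x4 = 1, x5 = 4, x6 = 3 works:
  constraint 1 holds since x2 - x4 = 3.
  constraint 4 holds since x4 + x1 = 5.
  constraint 7 holds since x2 - x1 = 0.
The rest check out directly.

Satisfiable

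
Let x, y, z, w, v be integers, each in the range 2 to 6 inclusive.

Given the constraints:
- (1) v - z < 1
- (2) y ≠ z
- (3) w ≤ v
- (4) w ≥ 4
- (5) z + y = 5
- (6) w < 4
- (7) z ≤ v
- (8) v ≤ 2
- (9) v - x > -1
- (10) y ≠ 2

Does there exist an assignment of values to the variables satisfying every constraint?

From constraints 3 and 4: v ≥ w and w ≥ 4, so v ≥ 4. From constraint 8: v ≤ 2. But 2 < 4, so no value of v works.

Unsatisfiable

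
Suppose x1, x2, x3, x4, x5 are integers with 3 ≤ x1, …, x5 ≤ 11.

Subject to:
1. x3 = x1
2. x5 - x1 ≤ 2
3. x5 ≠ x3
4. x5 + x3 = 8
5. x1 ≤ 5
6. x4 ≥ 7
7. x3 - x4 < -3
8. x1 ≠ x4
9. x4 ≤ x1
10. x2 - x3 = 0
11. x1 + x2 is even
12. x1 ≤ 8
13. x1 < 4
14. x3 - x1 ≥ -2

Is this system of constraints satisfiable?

From constraint 6: x4 ≥ 7. From constraints 5 and 9: x4 ≤ x1 and x1 ≤ 5, so x4 ≤ 5. But 5 < 7, so no value of x4 works.

Unsatisfiable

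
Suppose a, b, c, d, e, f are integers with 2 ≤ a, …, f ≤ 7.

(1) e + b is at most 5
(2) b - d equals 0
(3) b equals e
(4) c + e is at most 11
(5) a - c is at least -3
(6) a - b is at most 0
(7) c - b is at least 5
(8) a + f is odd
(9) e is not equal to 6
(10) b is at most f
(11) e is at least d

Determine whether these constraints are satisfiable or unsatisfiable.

Unsatisfiable

Constraints 5, 6, and 7 give b − a ≥ 0, a − c ≥ -3, c − b ≥ 5.
Adding all 3 inequalities: the left sides telescope to 0, and the right sides sum to 0 + (-3) + 5 = 2. So 0 ≥ 2, which is false.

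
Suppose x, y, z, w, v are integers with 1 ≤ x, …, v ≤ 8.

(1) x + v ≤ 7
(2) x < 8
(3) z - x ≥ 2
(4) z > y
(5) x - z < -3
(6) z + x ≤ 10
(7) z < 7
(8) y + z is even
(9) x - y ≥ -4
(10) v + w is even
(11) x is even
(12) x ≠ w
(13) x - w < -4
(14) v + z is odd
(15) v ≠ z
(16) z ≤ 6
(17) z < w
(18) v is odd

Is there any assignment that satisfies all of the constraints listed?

Satisfiable

Try x = 2, y = 4, z = 6, w = 7, v = 5.
Check constraint 1: x + v = 7; constraint 3: z - x = 4; constraint 5: x - z = -4. The remaining constraints are straightforward to verify.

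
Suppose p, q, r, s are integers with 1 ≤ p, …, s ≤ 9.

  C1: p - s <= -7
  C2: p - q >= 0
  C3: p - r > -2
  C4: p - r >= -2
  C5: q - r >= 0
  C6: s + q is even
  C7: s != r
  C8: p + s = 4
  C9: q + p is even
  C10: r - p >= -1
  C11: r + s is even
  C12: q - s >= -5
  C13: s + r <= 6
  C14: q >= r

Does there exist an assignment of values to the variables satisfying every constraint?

Unsatisfiable

Constraints 1, 2, and 12 give q − s ≥ -5, s − p ≥ 7, p − q ≥ 0.
Adding all 3 inequalities: the left sides telescope to 0, and the right sides sum to (-5) + 7 + 0 = 2. So 0 ≥ 2, which is false.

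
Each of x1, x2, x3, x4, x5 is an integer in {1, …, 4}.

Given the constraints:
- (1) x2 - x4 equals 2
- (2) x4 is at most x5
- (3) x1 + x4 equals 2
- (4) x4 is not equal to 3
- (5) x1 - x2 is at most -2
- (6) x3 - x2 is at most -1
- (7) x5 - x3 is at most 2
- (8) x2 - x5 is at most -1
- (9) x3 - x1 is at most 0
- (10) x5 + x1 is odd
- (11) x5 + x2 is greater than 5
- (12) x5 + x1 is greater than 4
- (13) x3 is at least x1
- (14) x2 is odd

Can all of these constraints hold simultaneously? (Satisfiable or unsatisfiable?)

Constraints 5, 7, 8, and 9 give x5 − x2 ≥ 1, x2 − x1 ≥ 2, x1 − x3 ≥ 0, x3 − x5 ≥ -2.
Adding all 4 inequalities: the left sides telescope to 0, and the right sides sum to 1 + 2 + 0 + (-2) = 1. So 0 ≥ 1, which is false.

Unsatisfiable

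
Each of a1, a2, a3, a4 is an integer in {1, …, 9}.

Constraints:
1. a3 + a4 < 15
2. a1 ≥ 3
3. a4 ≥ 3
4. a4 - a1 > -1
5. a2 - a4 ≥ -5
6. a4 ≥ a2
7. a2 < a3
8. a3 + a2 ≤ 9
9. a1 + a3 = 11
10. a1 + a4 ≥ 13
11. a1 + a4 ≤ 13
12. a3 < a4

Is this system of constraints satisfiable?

Satisfiable

Try a1 = 6, a2 = 4, a3 = 5, a4 = 7.
Check constraint 1: a3 + a4 = 12; constraint 4: a4 - a1 = 1; constraint 5: a2 - a4 = -3. The remaining constraints are straightforward to verify.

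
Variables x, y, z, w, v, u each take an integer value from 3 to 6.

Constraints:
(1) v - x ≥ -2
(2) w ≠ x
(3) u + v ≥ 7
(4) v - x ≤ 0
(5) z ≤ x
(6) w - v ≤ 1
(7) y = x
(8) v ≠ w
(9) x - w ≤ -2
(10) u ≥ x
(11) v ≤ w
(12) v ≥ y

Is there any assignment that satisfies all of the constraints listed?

Constraints 4, 6, and 9 give x − v ≥ 0, v − w ≥ -1, w − x ≥ 2.
Adding all 3 inequalities: the left sides telescope to 0, and the right sides sum to 0 + (-1) + 2 = 1. So 0 ≥ 1, which is false.

Unsatisfiable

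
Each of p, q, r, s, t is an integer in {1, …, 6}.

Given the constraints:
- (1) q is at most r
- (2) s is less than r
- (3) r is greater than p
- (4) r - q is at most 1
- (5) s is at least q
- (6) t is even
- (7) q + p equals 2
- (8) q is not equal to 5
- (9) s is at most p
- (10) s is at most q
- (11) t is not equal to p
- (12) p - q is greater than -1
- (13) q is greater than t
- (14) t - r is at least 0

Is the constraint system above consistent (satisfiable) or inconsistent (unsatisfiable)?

Constraints 3, 5, 9, 13, and 14 give t < q, q ≤ s, s ≤ p, p < r, r ≤ t. Chaining: t < q ≤ s ≤ p < r ≤ t, which forces t < t — impossible.

Unsatisfiable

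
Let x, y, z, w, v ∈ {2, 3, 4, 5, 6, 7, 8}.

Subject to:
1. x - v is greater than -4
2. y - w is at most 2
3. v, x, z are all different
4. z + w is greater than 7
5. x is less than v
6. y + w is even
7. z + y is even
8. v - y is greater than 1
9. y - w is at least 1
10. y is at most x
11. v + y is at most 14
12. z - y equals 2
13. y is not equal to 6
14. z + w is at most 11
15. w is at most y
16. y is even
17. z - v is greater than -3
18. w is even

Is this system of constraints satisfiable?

Satisfiable

Try x = 4, y = 4, z = 6, w = 2, v = 7.
Check constraint 1: x - v = -3; constraint 2: y - w = 2; constraint 4: z + w = 8. The remaining constraints are straightforward to verify.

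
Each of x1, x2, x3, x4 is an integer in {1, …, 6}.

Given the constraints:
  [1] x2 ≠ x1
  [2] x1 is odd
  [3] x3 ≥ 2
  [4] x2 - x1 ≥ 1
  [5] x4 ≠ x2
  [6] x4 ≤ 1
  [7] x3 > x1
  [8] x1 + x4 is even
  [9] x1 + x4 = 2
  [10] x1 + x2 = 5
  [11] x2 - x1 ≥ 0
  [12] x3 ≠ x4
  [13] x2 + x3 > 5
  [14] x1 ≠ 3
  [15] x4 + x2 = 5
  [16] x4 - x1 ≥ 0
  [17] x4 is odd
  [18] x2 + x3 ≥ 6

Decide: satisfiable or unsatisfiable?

Take x1 = 1, x2 = 4, x3 = 4, x4 = 1. Then constraint 4: x2 - x1 = 3; constraint 9: x1 + x4 = 2; constraint 10: x1 + x2 = 5, and every other listed constraint is also met.

Satisfiable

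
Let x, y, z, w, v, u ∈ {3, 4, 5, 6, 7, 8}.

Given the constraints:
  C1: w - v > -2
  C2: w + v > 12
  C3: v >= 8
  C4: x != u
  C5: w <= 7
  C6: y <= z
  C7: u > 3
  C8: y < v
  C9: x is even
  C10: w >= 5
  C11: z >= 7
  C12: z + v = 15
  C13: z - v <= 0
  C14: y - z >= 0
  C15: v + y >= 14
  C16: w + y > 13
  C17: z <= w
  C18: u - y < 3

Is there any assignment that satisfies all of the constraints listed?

Take x = 6, y = 7, z = 7, w = 7, v = 8, u = 7. Then constraint 1: w - v = -1; constraint 2: w + v = 15; constraint 12: z + v = 15, and every other listed constraint is also met.

Satisfiable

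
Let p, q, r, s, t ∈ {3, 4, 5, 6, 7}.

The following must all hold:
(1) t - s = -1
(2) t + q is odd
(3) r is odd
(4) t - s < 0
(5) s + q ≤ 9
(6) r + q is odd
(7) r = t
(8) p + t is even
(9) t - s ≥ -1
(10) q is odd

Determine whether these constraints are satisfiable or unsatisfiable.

Constraint 3 makes r odd and constraint 10 makes q odd, so r + q must be even. Constraint 6 says r + q is odd — contradiction.

Unsatisfiable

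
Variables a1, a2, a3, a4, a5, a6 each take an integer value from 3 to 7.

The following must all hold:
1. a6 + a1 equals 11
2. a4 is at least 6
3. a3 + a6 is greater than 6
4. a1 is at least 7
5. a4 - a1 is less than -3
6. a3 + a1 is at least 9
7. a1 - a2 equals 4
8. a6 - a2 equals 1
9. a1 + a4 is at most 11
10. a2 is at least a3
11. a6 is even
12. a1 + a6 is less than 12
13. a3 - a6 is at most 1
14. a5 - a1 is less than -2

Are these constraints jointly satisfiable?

From constraint 4: a1 ≥ 7. From constraint 2: a4 ≥ 6. Hence a1 + a4 ≥ 13. But constraint 9 requires a1 + a4 ≤ 11, and 11 < 13. Contradiction.

Unsatisfiable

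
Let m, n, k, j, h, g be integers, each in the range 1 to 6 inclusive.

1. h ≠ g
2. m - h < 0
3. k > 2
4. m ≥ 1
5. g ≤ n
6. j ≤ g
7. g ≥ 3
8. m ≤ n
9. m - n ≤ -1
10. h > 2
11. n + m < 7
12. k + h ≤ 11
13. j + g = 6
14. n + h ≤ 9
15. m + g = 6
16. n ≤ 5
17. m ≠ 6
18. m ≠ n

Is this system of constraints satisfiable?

Satisfiable

One satisfying assignment is m = 2, n = 4, k = 6, j = 2, h = 5, g = 4.
For the less obvious constraints — constraint 2: m - h = -3; constraint 9: m - n = -2 — and the others hold by inspection.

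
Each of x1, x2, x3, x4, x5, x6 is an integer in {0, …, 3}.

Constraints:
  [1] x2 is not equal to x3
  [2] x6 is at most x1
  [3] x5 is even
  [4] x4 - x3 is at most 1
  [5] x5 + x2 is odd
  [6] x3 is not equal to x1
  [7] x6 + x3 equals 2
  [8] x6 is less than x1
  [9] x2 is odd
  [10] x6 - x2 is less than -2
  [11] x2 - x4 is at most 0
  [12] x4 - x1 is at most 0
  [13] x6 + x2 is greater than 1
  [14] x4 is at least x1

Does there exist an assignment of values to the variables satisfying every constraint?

Take x1 = 3, x2 = 3, x3 = 2, x4 = 3, x5 = 0, x6 = 0. Then constraint 4: x4 - x3 = 1; constraint 7: x6 + x3 = 2, and every other listed constraint is also met.

Satisfiable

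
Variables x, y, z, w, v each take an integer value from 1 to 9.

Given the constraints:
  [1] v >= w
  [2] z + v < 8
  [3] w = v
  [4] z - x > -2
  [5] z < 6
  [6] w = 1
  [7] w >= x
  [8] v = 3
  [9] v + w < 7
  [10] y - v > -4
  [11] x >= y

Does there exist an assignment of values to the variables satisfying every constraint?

Unsatisfiable

Constraint 6 fixes w = 1 and constraint 8 fixes v = 3, but constraint 3 requires w = v. Since 1 ≠ 3, contradiction.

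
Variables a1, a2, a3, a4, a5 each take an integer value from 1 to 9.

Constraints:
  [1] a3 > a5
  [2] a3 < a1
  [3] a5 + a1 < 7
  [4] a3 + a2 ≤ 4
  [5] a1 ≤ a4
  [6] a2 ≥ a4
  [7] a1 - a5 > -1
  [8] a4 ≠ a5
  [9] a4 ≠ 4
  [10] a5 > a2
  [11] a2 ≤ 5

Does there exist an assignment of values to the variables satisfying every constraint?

Constraints 1, 2, 5, 6, and 10 give a2 < a5, a5 < a3, a3 < a1, a1 ≤ a4, a4 ≤ a2. Chaining: a2 < a5 < a3 < a1 ≤ a4 ≤ a2, which forces a2 < a2 — impossible.

Unsatisfiable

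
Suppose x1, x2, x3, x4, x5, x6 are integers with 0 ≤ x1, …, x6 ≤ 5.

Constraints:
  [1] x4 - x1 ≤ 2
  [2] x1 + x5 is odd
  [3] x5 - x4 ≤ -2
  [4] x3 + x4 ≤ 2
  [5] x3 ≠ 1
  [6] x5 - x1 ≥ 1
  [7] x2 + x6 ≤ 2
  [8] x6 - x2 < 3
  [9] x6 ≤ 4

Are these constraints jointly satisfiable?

Constraints 1, 3, and 6 give x4 − x5 ≥ 2, x5 − x1 ≥ 1, x1 − x4 ≥ -2.
Adding all 3 inequalities: the left sides telescope to 0, and the right sides sum to 2 + 1 + (-2) = 1. So 0 ≥ 1, which is false.

Unsatisfiable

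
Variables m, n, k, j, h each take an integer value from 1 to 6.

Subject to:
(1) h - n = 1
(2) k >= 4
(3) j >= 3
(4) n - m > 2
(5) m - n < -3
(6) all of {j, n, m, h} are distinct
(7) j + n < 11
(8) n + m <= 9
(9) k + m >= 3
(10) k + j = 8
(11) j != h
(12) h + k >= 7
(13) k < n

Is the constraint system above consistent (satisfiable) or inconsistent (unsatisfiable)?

The assignment m = 1, n = 5, k = 4, j = 4, h = 6 works:
  constraint 1 holds since h - n = 1.
  constraint 4 holds since n - m = 4.
  constraint 5 holds since m - n = -4.
The rest check out directly.

Satisfiable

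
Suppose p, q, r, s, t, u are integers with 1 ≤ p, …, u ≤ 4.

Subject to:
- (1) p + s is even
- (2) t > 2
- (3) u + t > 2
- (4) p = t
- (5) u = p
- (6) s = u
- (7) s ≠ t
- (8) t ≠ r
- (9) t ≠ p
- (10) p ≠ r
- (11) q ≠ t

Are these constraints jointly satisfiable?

Unsatisfiable

From constraints 4, 5, and 6, s = u = p = t, so s = t. But constraint 7 says s ≠ t. Contradiction.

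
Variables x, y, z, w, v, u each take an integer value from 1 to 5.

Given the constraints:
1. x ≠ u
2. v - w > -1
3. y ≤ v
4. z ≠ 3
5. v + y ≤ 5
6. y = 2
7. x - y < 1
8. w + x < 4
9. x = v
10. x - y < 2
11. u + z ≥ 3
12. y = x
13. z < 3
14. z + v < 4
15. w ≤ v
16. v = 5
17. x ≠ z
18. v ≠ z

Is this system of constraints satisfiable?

Constraint 6 fixes y = 2 and constraint 16 fixes v = 5. Constraints 9 and 12 give y = x = v, so y = v. But 2 ≠ 5 — contradiction.

Unsatisfiable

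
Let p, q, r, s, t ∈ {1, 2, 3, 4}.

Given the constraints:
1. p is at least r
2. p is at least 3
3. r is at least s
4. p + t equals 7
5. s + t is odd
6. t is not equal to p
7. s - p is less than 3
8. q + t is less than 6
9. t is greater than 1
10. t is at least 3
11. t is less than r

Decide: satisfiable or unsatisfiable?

Take p = 4, q = 1, r = 4, s = 4, t = 3. Then constraint 4: p + t = 7; constraint 7: s - p = 0; constraint 8: q + t = 4, and every other listed constraint is also met.

Satisfiable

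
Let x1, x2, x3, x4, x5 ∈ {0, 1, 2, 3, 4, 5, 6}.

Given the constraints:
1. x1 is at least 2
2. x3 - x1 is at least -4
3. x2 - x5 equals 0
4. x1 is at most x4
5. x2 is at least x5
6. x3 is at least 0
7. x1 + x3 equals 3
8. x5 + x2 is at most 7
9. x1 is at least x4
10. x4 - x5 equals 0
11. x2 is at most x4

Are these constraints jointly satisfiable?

Satisfiable

The assignment x1 = 2, x2 = 2, x3 = 1, x4 = 2, x5 = 2 works:
  constraint 2 holds since x3 - x1 = -1.
  constraint 3 holds since x2 - x5 = 0.
The rest check out directly.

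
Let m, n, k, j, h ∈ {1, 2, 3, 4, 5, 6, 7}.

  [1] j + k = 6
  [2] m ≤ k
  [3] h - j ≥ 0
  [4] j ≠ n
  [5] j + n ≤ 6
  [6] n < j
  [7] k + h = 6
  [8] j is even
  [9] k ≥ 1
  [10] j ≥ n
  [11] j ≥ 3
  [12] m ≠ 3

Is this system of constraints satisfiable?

Satisfiable

Setting (m, n, k, j, h) = (2, 2, 2, 4, 4) satisfies everything: constraint 1: j + k = 6; constraint 3: h - j = 0; constraint 5: j + n = 6, and the others follow.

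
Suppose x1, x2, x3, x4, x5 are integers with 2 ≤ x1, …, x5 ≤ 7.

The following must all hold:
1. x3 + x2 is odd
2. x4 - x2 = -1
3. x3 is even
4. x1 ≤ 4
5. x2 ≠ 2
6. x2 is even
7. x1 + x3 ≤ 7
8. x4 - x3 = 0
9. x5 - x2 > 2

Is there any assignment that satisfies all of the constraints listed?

Constraint 3 makes x3 even and constraint 6 makes x2 even, so x3 + x2 must be even. Constraint 1 says x3 + x2 is odd — contradiction.

Unsatisfiable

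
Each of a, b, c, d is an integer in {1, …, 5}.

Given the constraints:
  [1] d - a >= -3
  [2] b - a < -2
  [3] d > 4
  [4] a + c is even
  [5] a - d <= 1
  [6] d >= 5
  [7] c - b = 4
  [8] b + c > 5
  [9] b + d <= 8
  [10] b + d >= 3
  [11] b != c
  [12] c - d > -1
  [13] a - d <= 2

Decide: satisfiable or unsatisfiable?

Satisfiable

The assignment a = 5, b = 1, c = 5, d = 5 works:
  constraint 1 holds since d - a = 0.
  constraint 2 holds since b - a = -4.
  constraint 5 holds since a - d = 0.
The rest check out directly.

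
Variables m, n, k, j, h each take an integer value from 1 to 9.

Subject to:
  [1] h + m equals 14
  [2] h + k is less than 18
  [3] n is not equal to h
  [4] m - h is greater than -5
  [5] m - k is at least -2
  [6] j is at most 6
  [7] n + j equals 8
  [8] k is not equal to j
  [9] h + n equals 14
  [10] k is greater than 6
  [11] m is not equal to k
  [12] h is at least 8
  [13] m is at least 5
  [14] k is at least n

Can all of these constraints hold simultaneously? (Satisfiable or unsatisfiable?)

Satisfiable

The assignment m = 6, n = 6, k = 8, j = 2, h = 8 works:
  constraint 1 holds since h + m = 14.
  constraint 2 holds since h + k = 16.
The rest check out directly.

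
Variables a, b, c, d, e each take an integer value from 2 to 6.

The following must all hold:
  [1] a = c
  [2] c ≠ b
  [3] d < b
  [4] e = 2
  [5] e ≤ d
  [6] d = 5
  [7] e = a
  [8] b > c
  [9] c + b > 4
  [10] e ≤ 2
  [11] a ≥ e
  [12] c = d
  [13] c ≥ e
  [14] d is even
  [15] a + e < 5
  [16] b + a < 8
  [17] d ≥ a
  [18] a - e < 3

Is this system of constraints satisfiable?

Unsatisfiable

Constraint 4 fixes e = 2 and constraint 6 fixes d = 5. Constraints 1, 7, and 12 give e = a = c = d, so e = d. But 2 ≠ 5 — contradiction.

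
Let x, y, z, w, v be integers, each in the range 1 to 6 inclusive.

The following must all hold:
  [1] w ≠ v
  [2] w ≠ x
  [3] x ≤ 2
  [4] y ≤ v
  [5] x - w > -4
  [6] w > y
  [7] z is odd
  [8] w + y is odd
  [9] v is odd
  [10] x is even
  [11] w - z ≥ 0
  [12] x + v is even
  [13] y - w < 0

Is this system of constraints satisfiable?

Unsatisfiable

Constraint 10 makes x even and constraint 9 makes v odd, so x + v must be odd. Constraint 12 says x + v is even — contradiction.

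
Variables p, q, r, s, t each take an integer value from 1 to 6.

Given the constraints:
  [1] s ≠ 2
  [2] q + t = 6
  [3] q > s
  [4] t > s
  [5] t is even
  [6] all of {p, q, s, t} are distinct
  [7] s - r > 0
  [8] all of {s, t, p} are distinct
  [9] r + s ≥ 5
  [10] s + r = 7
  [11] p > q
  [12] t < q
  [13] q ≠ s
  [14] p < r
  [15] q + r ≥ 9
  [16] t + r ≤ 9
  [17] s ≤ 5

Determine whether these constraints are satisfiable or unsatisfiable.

Constraints 4, 7, 11, 12, and 14 give t < q, q < p, p < r, r < s, s < t. Chaining: t < q < p < r < s < t, which forces t < t — impossible.

Unsatisfiable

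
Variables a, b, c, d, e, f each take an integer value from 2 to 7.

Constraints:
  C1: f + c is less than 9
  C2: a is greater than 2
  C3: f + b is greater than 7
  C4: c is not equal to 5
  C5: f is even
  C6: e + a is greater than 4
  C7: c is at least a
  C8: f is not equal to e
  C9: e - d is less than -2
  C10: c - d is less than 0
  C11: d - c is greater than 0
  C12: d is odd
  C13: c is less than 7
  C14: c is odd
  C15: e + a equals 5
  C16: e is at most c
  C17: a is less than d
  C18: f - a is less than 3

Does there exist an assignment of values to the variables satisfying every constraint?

Satisfiable

Take a = 3, b = 5, c = 3, d = 5, e = 2, f = 4. Then constraint 1: f + c = 7; constraint 3: f + b = 9, and every other listed constraint is also met.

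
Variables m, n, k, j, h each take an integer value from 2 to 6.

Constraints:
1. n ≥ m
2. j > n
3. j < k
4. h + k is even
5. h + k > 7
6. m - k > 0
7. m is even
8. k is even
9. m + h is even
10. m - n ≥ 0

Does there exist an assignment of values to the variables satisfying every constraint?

Unsatisfiable

Constraints 1, 2, 3, and 6 give k < m, m ≤ n, n < j, j < k. Chaining: k < m ≤ n < j < k, which forces k < k — impossible.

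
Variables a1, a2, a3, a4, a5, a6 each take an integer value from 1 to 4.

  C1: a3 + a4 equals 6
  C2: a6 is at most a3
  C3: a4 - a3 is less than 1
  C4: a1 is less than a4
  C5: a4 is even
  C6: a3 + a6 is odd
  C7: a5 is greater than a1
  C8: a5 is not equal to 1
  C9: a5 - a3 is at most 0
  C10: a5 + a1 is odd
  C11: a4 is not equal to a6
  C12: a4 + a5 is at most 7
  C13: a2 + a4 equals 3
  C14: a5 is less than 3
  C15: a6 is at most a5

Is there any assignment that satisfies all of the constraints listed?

One satisfying assignment is a1 = 1, a2 = 1, a3 = 4, a4 = 2, a5 = 2, a6 = 1.
For the less obvious constraints — constraint 1: a3 + a4 = 6; constraint 3: a4 - a3 = -2; constraint 9: a5 - a3 = -2 — and the others hold by inspection.

Satisfiable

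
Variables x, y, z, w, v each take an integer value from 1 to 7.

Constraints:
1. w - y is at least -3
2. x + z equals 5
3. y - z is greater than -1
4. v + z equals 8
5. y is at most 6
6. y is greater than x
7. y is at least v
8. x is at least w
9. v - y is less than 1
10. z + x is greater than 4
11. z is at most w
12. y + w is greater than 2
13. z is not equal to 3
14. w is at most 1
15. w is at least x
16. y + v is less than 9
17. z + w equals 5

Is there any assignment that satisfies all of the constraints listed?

Unsatisfiable

From constraints 5 and 7: v ≤ y ≤ 6. From constraints 11 and 14: z ≤ w ≤ 1. Hence v + z ≤ 7. But constraint 4 requires v + z = 8, and 8 > 7. Contradiction.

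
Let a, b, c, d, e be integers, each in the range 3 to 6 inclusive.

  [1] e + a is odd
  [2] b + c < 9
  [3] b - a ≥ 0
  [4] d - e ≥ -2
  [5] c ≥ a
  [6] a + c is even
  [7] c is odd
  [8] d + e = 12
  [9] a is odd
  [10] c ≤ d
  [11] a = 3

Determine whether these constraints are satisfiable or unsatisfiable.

The assignment a = 3, b = 5, c = 3, d = 6, e = 6 works:
  constraint 2 holds since b + c = 8.
  constraint 3 holds since b - a = 2.
The rest check out directly.

Satisfiable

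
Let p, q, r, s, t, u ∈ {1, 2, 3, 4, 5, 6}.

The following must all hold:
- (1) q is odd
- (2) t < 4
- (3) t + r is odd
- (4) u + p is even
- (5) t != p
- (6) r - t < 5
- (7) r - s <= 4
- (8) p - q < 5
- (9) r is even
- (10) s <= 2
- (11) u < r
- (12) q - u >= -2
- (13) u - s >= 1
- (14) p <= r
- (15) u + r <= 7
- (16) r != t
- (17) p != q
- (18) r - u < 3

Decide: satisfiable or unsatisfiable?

Try p = 4, q = 1, r = 4, s = 1, t = 1, u = 2.
Check constraint 6: r - t = 3; constraint 7: r - s = 3. The remaining constraints are straightforward to verify.

Satisfiable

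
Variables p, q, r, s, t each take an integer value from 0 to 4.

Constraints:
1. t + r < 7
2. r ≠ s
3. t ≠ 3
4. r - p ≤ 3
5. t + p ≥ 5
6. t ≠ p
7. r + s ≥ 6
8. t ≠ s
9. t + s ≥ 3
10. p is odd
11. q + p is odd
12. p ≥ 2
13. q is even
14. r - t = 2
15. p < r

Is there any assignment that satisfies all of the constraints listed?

Take p = 3, q = 2, r = 4, s = 3, t = 2. Then constraint 1: t + r = 6; constraint 4: r - p = 1, and every other listed constraint is also met.

Satisfiable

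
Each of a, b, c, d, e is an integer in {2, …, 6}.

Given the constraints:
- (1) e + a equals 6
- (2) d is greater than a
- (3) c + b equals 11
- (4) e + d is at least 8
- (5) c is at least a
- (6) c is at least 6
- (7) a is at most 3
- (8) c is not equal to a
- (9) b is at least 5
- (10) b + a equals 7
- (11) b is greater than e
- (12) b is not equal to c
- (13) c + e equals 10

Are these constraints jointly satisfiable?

Satisfiable

One satisfying assignment is a = 2, b = 5, c = 6, d = 6, e = 4.
For the less obvious constraints — constraint 1: e + a = 6; constraint 3: c + b = 11; constraint 4: e + d = 10 — and the others hold by inspection.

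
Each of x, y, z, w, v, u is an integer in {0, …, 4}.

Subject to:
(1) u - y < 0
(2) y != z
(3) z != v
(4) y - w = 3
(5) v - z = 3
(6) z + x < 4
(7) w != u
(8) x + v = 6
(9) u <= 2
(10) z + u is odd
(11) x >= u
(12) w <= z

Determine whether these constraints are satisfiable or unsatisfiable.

Satisfiable

One satisfying assignment is x = 3, y = 3, z = 0, w = 0, v = 3, u = 1.
For the less obvious constraints — constraint 1: u - y = -2; constraint 4: y - w = 3 — and the others hold by inspection.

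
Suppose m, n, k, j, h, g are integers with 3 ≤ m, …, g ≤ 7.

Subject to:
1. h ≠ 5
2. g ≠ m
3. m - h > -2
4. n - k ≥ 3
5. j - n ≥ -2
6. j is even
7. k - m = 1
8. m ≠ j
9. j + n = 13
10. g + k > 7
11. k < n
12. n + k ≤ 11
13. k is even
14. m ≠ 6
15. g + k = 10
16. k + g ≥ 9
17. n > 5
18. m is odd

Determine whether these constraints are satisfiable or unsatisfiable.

Satisfiable

Try m = 3, n = 7, k = 4, j = 6, h = 4, g = 6.
Check constraint 3: m - h = -1; constraint 4: n - k = 3; constraint 5: j - n = -1. The remaining constraints are straightforward to verify.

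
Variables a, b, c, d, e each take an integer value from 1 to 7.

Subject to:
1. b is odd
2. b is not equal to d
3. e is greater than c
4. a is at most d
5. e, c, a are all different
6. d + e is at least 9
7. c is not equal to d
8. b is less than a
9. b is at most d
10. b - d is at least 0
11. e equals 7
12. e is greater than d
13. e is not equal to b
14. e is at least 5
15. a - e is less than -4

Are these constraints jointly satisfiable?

Constraints 4, 8, and 10 give a ≤ d, d ≤ b, b < a. Chaining: a ≤ d ≤ b < a, which forces a < a — impossible.

Unsatisfiable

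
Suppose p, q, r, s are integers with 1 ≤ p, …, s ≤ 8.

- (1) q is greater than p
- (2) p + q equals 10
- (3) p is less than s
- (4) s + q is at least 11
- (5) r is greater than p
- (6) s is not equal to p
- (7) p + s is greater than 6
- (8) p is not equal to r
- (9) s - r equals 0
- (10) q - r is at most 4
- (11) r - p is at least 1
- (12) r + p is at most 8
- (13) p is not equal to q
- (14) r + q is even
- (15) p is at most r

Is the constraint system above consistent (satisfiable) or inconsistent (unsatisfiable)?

Satisfiable

Take p = 2, q = 8, r = 6, s = 6. Then constraint 2: p + q = 10; constraint 4: s + q = 14, and every other listed constraint is also met.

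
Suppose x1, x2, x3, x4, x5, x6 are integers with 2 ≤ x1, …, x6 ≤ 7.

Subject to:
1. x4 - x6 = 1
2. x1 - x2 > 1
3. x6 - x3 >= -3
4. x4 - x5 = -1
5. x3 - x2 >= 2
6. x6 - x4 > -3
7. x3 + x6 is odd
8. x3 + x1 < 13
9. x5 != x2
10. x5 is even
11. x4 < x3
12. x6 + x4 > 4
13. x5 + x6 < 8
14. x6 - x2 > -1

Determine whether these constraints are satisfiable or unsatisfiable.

Take x1 = 5, x2 = 2, x3 = 5, x4 = 3, x5 = 4, x6 = 2. Then constraint 1: x4 - x6 = 1; constraint 2: x1 - x2 = 3, and every other listed constraint is also met.

Satisfiable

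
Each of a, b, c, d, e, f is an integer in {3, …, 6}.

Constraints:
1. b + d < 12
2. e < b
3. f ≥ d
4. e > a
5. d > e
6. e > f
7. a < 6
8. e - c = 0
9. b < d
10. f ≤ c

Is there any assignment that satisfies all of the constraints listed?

Unsatisfiable

Constraints 2, 3, 6, and 9 give d ≤ f, f < e, e < b, b < d. Chaining: d ≤ f < e < b < d, which forces d < d — impossible.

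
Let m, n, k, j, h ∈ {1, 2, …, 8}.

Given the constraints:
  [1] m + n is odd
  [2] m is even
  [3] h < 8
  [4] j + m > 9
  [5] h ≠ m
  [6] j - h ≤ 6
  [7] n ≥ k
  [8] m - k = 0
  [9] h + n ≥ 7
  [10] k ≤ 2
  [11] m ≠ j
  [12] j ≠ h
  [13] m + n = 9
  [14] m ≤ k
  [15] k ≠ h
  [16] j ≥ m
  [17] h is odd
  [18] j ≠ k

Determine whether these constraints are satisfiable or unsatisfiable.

One satisfying assignment is m = 2, n = 7, k = 2, j = 8, h = 3.
For the less obvious constraints — constraint 4: j + m = 10; constraint 6: j - h = 5; constraint 8: m - k = 0 — and the others hold by inspection.

Satisfiable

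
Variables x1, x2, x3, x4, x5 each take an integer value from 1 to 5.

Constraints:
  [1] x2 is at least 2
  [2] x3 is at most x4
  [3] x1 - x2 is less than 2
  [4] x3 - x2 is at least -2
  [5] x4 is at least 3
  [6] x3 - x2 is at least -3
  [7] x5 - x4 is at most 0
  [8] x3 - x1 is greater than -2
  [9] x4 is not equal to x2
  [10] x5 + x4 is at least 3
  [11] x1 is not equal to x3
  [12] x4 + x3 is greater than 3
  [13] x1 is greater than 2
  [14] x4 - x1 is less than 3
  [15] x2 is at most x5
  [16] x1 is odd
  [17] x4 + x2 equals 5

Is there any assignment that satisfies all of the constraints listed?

Satisfiable

Setting (x1, x2, x3, x4, x5) = (3, 2, 2, 3, 2) satisfies everything: constraint 3: x1 - x2 = 1; constraint 4: x3 - x2 = 0; constraint 6: x3 - x2 = 0, and the others follow.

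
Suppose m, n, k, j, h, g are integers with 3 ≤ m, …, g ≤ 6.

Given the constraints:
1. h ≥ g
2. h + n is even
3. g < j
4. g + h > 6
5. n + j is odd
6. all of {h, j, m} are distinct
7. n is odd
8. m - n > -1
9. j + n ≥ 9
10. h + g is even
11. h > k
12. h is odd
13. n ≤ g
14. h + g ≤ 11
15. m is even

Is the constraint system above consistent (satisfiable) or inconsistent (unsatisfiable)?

Satisfiable

Setting (m, n, k, j, h, g) = (4, 3, 4, 6, 5, 3) satisfies everything: constraint 4: g + h = 8; constraint 8: m - n = 1, and the others follow.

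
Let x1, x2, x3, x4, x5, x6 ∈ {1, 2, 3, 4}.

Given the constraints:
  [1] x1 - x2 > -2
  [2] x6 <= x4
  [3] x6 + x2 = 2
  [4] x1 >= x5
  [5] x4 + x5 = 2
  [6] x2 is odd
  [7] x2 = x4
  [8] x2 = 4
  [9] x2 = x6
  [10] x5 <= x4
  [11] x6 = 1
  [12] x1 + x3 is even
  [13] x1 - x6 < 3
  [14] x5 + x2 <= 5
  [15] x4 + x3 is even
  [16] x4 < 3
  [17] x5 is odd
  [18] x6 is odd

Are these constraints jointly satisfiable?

Constraint 8 fixes x2 = 4 and constraint 11 fixes x6 = 1, but constraint 9 requires x2 = x6. Since 4 ≠ 1, contradiction.

Unsatisfiable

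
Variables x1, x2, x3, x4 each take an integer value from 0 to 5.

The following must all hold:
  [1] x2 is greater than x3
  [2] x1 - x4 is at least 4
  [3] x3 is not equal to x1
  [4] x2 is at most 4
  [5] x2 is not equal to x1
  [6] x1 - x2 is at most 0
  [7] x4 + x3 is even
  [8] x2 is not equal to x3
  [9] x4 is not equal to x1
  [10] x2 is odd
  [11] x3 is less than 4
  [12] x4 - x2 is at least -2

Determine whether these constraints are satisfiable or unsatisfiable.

Constraints 2, 6, and 12 give x4 − x2 ≥ -2, x2 − x1 ≥ 0, x1 − x4 ≥ 4.
Adding all 3 inequalities: the left sides telescope to 0, and the right sides sum to (-2) + 0 + 4 = 2. So 0 ≥ 2, which is false.

Unsatisfiable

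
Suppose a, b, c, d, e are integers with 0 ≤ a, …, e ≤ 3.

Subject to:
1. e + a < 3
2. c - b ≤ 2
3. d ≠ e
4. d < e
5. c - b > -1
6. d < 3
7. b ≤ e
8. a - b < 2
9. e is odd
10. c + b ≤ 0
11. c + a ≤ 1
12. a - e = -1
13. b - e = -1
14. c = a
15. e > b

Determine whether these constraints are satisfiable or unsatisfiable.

Take a = 0, b = 0, c = 0, d = 0, e = 1. Then constraint 1: e + a = 1; constraint 2: c - b = 0, and every other listed constraint is also met.

Satisfiable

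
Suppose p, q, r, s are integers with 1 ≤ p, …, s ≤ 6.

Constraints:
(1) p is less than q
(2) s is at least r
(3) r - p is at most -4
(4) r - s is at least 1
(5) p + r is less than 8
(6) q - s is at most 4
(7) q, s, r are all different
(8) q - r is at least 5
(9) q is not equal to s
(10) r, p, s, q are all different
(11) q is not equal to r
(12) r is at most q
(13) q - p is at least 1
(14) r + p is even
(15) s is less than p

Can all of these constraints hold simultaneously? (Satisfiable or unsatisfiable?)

Constraints 3, 4, 6, and 13 give r − s ≥ 1, s − q ≥ -4, q − p ≥ 1, p − r ≥ 4.
Adding all 4 inequalities: the left sides telescope to 0, and the right sides sum to 1 + (-4) + 1 + 4 = 2. So 0 ≥ 2, which is false.

Unsatisfiable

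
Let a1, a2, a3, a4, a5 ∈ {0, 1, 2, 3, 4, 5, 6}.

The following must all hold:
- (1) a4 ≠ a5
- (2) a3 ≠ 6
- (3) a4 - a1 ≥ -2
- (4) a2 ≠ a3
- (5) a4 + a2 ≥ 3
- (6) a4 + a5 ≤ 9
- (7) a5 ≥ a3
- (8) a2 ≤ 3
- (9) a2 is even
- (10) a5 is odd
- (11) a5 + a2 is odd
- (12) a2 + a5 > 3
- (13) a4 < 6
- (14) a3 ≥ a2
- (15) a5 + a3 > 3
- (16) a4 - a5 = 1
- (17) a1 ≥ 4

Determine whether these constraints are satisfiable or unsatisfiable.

Setting (a1, a2, a3, a4, a5) = (5, 2, 3, 4, 3) satisfies everything: constraint 3: a4 - a1 = -1; constraint 5: a4 + a2 = 6; constraint 6: a4 + a5 = 7, and the others follow.

Satisfiable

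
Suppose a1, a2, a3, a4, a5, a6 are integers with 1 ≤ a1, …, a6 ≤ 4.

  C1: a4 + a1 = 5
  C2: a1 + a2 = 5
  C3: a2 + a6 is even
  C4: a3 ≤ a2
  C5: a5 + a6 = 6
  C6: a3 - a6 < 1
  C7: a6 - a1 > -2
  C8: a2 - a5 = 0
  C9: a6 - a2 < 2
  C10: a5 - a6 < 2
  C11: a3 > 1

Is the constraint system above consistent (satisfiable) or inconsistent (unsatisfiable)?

Try a1 = 2, a2 = 3, a3 = 2, a4 = 3, a5 = 3, a6 = 3.
Check constraint 1: a4 + a1 = 5; constraint 2: a1 + a2 = 5. The remaining constraints are straightforward to verify.

Satisfiable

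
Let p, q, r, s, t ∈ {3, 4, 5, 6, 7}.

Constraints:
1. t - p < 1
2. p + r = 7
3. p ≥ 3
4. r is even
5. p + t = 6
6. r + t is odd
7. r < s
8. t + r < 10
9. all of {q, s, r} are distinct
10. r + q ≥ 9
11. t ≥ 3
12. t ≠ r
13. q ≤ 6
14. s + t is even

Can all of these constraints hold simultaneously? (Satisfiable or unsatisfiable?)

Satisfiable

The assignment p = 3, q = 6, r = 4, s = 7, t = 3 works:
  constraint 1 holds since t - p = 0.
  constraint 2 holds since p + r = 7.
The rest check out directly.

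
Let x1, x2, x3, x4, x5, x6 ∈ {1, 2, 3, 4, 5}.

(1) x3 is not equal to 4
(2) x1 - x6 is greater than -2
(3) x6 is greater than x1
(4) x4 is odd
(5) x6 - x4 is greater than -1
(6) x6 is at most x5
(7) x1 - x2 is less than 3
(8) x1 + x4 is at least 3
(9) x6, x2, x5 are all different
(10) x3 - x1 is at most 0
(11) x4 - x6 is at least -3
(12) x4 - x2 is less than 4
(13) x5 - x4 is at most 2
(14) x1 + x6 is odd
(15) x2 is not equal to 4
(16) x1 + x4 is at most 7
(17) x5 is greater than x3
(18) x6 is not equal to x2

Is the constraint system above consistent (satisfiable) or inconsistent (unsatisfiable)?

Satisfiable

The assignment x1 = 2, x2 = 1, x3 = 2, x4 = 3, x5 = 5, x6 = 3 works:
  constraint 2 holds since x1 - x6 = -1.
  constraint 5 holds since x6 - x4 = 0.
  constraint 7 holds since x1 - x2 = 1.
The rest check out directly.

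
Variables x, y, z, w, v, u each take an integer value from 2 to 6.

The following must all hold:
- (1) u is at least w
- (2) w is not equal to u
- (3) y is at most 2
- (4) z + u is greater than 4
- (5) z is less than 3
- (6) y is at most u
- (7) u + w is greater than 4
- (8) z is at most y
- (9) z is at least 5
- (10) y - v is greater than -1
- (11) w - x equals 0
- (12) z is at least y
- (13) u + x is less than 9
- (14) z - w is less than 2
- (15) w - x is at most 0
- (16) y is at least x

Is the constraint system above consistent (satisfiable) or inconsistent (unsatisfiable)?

Unsatisfiable

From constraint 9: z ≥ 5. From constraints 3 and 8: z ≤ y and y ≤ 2, so z ≤ 2. But 2 < 5, so no value of z works.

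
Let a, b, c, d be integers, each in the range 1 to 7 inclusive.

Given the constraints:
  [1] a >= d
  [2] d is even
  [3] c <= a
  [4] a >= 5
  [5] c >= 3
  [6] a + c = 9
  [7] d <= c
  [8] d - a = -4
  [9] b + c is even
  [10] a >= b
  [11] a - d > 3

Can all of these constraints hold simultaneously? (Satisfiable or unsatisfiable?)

Satisfiable

Try a = 6, b = 3, c = 3, d = 2.
Check constraint 6: a + c = 9; constraint 8: d - a = -4. The remaining constraints are straightforward to verify.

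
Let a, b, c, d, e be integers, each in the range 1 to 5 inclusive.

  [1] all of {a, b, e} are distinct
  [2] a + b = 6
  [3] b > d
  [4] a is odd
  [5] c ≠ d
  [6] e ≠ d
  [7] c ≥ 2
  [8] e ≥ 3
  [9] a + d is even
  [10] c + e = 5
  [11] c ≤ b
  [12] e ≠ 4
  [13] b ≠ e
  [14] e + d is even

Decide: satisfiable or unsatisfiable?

Satisfiable

The assignment a = 1, b = 5, c = 2, d = 1, e = 3 works:
  constraint 2 holds since a + b = 6.
  constraint 10 holds since c + e = 5.
The rest check out directly.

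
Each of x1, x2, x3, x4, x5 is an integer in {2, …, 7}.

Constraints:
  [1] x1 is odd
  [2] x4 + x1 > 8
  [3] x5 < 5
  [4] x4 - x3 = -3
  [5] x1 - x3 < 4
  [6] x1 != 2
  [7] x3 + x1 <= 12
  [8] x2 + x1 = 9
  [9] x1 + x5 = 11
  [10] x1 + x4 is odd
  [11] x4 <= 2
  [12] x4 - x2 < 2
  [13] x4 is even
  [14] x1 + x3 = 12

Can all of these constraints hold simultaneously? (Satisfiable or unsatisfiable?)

Satisfiable

Setting (x1, x2, x3, x4, x5) = (7, 2, 5, 2, 4) satisfies everything: constraint 2: x4 + x1 = 9; constraint 4: x4 - x3 = -3, and the others follow.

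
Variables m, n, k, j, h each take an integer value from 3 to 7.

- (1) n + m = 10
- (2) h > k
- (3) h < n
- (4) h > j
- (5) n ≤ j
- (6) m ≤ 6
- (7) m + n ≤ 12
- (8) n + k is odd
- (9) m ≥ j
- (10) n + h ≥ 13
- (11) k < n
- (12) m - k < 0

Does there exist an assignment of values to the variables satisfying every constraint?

Unsatisfiable

Constraints 2, 3, 5, 9, and 12 give h < n, n ≤ j, j ≤ m, m < k, k < h. Chaining: h < n ≤ j ≤ m < k < h, which forces h < h — impossible.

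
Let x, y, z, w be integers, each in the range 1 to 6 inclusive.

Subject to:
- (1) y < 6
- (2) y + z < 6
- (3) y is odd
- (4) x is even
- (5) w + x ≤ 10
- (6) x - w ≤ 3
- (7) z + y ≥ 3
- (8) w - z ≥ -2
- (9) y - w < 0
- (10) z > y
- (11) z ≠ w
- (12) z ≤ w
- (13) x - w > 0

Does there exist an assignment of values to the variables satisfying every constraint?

Satisfiable

Take x = 4, y = 1, z = 2, w = 3. Then constraint 2: y + z = 3; constraint 5: w + x = 7; constraint 6: x - w = 1, and every other listed constraint is also met.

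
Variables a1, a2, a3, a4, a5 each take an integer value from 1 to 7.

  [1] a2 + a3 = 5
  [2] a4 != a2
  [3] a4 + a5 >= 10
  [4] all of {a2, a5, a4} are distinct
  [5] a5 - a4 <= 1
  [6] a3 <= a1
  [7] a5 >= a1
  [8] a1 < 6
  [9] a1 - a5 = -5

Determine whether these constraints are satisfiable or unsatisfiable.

Satisfiable

Setting (a1, a2, a3, a4, a5) = (1, 4, 1, 7, 6) satisfies everything: constraint 1: a2 + a3 = 5; constraint 3: a4 + a5 = 13; constraint 5: a5 - a4 = -1, and the others follow.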